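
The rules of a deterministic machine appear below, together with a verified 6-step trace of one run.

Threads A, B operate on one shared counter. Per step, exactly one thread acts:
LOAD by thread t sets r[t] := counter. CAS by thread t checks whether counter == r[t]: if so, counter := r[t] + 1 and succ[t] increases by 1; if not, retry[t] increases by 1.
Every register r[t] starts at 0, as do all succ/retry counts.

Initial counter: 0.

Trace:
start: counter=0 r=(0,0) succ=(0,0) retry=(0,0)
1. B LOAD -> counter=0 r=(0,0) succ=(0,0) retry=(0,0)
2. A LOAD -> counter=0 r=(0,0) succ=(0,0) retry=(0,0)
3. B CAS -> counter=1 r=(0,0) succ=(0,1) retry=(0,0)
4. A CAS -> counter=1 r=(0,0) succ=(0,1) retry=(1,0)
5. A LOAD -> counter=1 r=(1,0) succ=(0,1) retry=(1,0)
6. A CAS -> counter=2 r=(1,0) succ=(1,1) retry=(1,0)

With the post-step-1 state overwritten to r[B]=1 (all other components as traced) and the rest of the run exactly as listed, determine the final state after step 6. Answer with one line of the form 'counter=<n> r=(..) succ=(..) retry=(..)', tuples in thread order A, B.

state after step 1 := counter=0 r=(0,1) succ=(0,0) retry=(0,0)
2. A LOAD -> counter=0 r=(0,1) succ=(0,0) retry=(0,0)
3. B CAS -> counter=0 r=(0,1) succ=(0,0) retry=(0,1)
4. A CAS -> counter=1 r=(0,1) succ=(1,0) retry=(0,1)
5. A LOAD -> counter=1 r=(1,1) succ=(1,0) retry=(0,1)
6. A CAS -> counter=2 r=(1,1) succ=(2,0) retry=(0,1)

counter=2 r=(1,1) succ=(2,0) retry=(0,1)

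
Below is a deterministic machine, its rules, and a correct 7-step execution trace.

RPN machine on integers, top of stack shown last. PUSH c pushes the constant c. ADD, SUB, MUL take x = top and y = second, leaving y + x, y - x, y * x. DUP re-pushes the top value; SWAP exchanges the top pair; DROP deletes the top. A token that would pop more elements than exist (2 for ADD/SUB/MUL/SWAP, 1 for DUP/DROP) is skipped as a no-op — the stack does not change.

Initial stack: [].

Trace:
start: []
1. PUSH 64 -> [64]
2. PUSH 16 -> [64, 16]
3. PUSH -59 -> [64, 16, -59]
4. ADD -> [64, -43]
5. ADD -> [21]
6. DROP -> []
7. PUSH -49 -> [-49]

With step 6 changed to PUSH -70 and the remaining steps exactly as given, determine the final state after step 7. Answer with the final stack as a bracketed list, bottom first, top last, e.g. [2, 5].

[21, -70, -49]

(re-executing from step 6 with the substitution; state before step 6: [21])
6. PUSH -70 -> [21, -70]
7. PUSH -49 -> [21, -70, -49]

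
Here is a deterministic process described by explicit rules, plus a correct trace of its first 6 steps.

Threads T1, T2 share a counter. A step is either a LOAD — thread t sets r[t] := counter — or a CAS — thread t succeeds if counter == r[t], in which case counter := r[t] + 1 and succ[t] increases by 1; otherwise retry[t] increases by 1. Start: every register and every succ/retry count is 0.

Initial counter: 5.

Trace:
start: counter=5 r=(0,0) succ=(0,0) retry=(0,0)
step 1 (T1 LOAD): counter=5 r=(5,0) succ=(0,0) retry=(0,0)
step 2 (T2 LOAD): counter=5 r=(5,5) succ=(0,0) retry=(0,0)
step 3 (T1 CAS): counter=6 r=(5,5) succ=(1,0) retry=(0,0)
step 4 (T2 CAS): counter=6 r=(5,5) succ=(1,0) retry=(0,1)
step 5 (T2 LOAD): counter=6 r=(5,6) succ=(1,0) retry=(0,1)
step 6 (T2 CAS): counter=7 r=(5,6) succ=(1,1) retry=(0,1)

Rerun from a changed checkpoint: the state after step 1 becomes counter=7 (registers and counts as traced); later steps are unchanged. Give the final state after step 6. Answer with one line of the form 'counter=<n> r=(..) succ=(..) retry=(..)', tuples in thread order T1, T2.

state after step 1 := counter=7 r=(5,0) succ=(0,0) retry=(0,0)
step 2 (T2 LOAD): counter=7 r=(5,7) succ=(0,0) retry=(0,0)
step 3 (T1 CAS): counter=7 r=(5,7) succ=(0,0) retry=(1,0)
step 4 (T2 CAS): counter=8 r=(5,7) succ=(0,1) retry=(1,0)
step 5 (T2 LOAD): counter=8 r=(5,8) succ=(0,1) retry=(1,0)
step 6 (T2 CAS): counter=9 r=(5,8) succ=(0,2) retry=(1,0)

counter=9 r=(5,8) succ=(0,2) retry=(1,0)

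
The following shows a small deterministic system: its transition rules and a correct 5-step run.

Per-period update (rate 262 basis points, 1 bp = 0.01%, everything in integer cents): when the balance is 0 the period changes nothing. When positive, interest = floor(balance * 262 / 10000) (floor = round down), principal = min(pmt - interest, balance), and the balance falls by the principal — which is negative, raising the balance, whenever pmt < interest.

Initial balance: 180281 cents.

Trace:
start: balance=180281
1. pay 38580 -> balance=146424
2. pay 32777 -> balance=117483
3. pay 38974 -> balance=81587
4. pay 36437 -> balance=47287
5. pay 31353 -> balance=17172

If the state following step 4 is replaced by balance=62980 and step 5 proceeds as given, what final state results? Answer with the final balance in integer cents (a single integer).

state after step 4 := balance=62980
5. pay 31353 -> balance=33277

33277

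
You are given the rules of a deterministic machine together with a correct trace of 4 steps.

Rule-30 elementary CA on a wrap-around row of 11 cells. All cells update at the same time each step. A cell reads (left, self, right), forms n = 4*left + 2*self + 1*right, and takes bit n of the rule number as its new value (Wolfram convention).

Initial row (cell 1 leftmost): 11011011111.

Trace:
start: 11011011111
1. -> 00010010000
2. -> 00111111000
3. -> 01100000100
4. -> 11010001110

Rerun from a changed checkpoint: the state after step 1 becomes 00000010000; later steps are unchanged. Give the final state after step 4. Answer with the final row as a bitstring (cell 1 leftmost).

state after step 1 := 00000010000
2. -> 00000111000
3. -> 00001100100
4. -> 00011011110

00011011110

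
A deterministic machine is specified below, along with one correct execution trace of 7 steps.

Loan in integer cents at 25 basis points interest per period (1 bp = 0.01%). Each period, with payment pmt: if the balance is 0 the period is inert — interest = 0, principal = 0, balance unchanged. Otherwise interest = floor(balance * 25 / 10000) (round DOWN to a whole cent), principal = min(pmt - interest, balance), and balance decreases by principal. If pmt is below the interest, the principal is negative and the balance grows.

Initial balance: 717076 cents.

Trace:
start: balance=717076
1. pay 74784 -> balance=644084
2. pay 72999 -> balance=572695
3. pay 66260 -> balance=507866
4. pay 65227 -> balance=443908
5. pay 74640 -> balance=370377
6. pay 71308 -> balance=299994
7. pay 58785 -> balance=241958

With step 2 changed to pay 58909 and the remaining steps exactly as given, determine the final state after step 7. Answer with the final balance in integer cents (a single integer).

(re-executing from step 2 with the substitution; state before step 2: balance=644084)
2. pay 58909 -> balance=586785
3. pay 66260 -> balance=521991
4. pay 65227 -> balance=458068
5. pay 74640 -> balance=384573
6. pay 71308 -> balance=314226
7. pay 58785 -> balance=256226

256226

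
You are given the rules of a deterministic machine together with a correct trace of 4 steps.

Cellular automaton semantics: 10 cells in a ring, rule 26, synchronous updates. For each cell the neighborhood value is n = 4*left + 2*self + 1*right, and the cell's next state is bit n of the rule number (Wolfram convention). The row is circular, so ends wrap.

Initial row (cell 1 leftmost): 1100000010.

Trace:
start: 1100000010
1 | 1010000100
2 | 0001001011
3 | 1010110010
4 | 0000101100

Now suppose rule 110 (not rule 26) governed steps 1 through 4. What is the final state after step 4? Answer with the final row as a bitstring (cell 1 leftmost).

(re-executing steps 1..4 under rule 110; state before step 1: 1100000010)
1 | 1100000111
2 | 0100001100
3 | 1100011100
4 | 1100110101

1100110101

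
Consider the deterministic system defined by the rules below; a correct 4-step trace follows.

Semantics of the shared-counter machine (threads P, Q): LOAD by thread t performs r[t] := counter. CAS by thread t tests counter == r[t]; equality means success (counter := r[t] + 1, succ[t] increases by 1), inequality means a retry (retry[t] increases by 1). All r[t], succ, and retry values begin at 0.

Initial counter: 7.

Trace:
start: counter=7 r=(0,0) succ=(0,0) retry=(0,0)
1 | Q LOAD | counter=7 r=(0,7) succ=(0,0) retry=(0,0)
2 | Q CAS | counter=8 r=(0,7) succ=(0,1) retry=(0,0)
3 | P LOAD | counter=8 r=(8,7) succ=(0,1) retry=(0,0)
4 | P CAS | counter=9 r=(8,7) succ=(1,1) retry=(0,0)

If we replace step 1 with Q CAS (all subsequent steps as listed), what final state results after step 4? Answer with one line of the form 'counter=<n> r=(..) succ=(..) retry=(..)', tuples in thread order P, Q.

(re-executing from step 1 with the substitution; state before step 1: counter=7 r=(0,0) succ=(0,0) retry=(0,0))
1 | Q CAS | counter=7 r=(0,0) succ=(0,0) retry=(0,1)
2 | Q CAS | counter=7 r=(0,0) succ=(0,0) retry=(0,2)
3 | P LOAD | counter=7 r=(7,0) succ=(0,0) retry=(0,2)
4 | P CAS | counter=8 r=(7,0) succ=(1,0) retry=(0,2)

counter=8 r=(7,0) succ=(1,0) retry=(0,2)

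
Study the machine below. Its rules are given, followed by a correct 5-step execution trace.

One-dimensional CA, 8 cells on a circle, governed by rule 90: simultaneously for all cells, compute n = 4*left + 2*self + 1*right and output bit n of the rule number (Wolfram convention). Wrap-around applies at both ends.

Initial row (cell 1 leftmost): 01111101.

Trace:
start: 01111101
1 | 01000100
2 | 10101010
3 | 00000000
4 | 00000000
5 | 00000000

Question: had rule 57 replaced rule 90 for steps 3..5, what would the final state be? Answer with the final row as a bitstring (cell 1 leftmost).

01010101

(re-executing steps 3..5 under rule 57; state before step 3: 10101010)
3 | 01010101
4 | 10101010
5 | 01010101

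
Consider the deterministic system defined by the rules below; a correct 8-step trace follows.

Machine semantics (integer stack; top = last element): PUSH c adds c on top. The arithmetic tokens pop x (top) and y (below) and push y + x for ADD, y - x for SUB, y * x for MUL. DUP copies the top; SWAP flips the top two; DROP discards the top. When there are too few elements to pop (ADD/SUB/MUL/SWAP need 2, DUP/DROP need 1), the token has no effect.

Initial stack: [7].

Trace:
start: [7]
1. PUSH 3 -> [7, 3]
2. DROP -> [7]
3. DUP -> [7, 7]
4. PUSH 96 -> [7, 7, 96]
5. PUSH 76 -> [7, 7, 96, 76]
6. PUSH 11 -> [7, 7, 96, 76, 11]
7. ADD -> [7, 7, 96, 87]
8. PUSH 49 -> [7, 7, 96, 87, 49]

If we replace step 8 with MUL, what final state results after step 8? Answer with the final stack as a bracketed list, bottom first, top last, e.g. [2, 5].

[7, 7, 8352]

(re-executing from step 8 with the substitution; state before step 8: [7, 7, 96, 87])
8. MUL -> [7, 7, 8352]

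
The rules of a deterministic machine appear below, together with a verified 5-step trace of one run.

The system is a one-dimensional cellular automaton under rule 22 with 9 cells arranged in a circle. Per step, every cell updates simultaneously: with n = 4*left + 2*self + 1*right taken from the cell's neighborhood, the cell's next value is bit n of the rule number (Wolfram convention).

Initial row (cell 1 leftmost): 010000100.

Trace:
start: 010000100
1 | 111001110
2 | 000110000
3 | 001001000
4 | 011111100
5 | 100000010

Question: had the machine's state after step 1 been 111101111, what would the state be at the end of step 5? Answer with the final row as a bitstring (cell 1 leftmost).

000000000

state after step 1 := 111101111
2 | 000000000
3 | 000000000
4 | 000000000
5 | 000000000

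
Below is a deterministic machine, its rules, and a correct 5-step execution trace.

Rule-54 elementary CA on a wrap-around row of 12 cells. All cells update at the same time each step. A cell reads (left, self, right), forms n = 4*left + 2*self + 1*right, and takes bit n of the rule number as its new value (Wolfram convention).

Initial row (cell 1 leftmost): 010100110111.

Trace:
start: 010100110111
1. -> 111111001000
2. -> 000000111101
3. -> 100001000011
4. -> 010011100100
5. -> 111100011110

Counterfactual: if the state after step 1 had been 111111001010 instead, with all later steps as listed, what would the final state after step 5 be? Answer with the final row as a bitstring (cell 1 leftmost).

state after step 1 := 111111001010
2. -> 000000111111
3. -> 100001000000
4. -> 110011100001
5. -> 001100010010

001100010010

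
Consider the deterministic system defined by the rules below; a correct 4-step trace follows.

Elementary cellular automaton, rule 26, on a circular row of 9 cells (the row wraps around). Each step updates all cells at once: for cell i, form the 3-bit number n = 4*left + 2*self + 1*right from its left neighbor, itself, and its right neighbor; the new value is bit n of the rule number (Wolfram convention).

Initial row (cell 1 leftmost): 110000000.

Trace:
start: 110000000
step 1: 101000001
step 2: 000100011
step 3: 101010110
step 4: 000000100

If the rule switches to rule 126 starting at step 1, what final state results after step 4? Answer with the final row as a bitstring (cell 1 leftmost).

000011100

(re-executing steps 1..4 under rule 126; state before step 1: 110000000)
step 1: 111000001
step 2: 001100011
step 3: 111110111
step 4: 000011100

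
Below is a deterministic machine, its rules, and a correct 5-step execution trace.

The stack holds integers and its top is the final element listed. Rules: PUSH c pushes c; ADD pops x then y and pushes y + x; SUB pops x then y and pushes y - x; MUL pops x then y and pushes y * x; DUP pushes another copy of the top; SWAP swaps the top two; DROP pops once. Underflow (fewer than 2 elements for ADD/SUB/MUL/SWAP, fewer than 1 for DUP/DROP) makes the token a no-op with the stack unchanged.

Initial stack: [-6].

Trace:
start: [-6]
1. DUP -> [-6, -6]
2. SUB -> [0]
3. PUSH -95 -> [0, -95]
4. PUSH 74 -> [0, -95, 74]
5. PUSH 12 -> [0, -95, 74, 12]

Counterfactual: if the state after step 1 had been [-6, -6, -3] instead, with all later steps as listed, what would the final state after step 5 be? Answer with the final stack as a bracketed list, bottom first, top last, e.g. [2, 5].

[-6, -3, -95, 74, 12]

state after step 1 := [-6, -6, -3]
2. SUB -> [-6, -3]
3. PUSH -95 -> [-6, -3, -95]
4. PUSH 74 -> [-6, -3, -95, 74]
5. PUSH 12 -> [-6, -3, -95, 74, 12]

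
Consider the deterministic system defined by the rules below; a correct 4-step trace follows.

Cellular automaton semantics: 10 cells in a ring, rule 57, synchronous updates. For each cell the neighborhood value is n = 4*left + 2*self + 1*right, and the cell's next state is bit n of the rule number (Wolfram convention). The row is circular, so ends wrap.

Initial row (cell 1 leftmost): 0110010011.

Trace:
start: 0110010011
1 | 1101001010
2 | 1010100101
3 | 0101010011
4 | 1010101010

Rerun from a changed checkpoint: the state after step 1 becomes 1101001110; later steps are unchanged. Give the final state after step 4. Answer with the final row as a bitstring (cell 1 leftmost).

state after step 1 := 1101001110
2 | 1010101001
3 | 0101010101
4 | 1010101010

1010101010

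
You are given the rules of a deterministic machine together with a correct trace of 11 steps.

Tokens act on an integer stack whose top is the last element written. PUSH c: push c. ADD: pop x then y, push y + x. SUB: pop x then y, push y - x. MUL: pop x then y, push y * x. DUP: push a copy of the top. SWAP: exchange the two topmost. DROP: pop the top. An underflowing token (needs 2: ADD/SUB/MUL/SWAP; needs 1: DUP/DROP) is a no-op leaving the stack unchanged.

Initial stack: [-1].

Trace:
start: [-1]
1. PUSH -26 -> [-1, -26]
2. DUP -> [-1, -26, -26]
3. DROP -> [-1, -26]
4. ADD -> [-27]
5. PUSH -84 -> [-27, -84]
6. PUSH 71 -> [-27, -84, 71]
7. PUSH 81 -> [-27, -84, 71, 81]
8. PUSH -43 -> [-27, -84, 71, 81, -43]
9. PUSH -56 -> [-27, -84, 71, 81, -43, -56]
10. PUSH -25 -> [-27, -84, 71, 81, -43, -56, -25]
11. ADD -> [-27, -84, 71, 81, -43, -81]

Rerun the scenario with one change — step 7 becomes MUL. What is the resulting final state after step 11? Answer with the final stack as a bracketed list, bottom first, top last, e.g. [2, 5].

(re-executing from step 7 with the substitution; state before step 7: [-27, -84, 71])
7. MUL -> [-27, -5964]
8. PUSH -43 -> [-27, -5964, -43]
9. PUSH -56 -> [-27, -5964, -43, -56]
10. PUSH -25 -> [-27, -5964, -43, -56, -25]
11. ADD -> [-27, -5964, -43, -81]

[-27, -5964, -43, -81]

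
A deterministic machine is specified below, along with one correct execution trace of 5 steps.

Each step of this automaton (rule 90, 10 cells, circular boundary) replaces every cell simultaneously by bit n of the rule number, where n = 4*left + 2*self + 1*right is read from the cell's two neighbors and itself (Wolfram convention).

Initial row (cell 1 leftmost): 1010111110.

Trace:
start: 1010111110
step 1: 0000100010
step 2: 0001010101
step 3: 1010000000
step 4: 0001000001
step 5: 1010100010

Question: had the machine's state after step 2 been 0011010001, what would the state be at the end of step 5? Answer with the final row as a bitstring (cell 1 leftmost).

state after step 2 := 0011010001
step 3: 1111001010
step 4: 1001110000
step 5: 0111011001

0111011001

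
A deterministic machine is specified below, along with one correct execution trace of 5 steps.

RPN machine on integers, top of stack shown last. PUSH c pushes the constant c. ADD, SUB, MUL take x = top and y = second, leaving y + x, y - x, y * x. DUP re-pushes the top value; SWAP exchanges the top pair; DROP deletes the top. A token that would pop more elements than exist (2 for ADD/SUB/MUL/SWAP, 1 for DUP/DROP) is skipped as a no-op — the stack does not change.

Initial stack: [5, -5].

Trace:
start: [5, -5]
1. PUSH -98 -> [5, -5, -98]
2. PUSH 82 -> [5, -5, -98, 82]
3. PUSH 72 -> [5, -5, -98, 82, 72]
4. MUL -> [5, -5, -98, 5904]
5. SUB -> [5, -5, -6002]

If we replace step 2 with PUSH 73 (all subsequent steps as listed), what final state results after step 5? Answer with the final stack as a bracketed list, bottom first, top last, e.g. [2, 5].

[5, -5, -5354]

(re-executing from step 2 with the substitution; state before step 2: [5, -5, -98])
2. PUSH 73 -> [5, -5, -98, 73]
3. PUSH 72 -> [5, -5, -98, 73, 72]
4. MUL -> [5, -5, -98, 5256]
5. SUB -> [5, -5, -5354]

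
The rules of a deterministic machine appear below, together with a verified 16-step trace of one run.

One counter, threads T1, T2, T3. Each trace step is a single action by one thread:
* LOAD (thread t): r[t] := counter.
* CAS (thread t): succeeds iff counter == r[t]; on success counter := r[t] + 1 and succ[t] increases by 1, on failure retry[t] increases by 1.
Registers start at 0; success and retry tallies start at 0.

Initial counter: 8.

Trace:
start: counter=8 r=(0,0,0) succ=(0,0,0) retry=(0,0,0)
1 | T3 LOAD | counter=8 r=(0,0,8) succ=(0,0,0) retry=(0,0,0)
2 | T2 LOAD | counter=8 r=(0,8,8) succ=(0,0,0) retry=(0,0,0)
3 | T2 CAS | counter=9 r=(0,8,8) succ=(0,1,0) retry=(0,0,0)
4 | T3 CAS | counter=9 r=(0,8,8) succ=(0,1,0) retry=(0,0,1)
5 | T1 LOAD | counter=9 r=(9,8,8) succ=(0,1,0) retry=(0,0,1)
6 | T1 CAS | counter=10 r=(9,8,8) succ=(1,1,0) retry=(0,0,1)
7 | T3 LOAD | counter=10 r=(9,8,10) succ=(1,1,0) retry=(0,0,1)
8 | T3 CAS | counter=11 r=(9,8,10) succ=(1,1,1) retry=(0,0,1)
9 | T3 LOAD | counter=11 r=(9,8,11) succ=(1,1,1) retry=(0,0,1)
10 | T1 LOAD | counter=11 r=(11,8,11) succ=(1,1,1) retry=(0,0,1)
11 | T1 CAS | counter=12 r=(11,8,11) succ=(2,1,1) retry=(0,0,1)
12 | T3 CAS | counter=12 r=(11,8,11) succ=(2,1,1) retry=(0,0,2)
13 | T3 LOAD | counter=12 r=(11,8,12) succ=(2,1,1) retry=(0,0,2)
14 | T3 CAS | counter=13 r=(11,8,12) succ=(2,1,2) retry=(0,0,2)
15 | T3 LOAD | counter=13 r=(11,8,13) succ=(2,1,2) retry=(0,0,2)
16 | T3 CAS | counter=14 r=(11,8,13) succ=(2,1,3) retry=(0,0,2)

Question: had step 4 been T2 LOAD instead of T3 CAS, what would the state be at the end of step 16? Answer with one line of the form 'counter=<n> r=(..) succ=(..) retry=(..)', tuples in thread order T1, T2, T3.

counter=14 r=(11,9,13) succ=(2,1,3) retry=(0,0,1)

(re-executing from step 4 with the substitution; state before step 4: counter=9 r=(0,8,8) succ=(0,1,0) retry=(0,0,0))
4 | T2 LOAD | counter=9 r=(0,9,8) succ=(0,1,0) retry=(0,0,0)
5 | T1 LOAD | counter=9 r=(9,9,8) succ=(0,1,0) retry=(0,0,0)
6 | T1 CAS | counter=10 r=(9,9,8) succ=(1,1,0) retry=(0,0,0)
7 | T3 LOAD | counter=10 r=(9,9,10) succ=(1,1,0) retry=(0,0,0)
8 | T3 CAS | counter=11 r=(9,9,10) succ=(1,1,1) retry=(0,0,0)
9 | T3 LOAD | counter=11 r=(9,9,11) succ=(1,1,1) retry=(0,0,0)
10 | T1 LOAD | counter=11 r=(11,9,11) succ=(1,1,1) retry=(0,0,0)
11 | T1 CAS | counter=12 r=(11,9,11) succ=(2,1,1) retry=(0,0,0)
12 | T3 CAS | counter=12 r=(11,9,11) succ=(2,1,1) retry=(0,0,1)
13 | T3 LOAD | counter=12 r=(11,9,12) succ=(2,1,1) retry=(0,0,1)
14 | T3 CAS | counter=13 r=(11,9,12) succ=(2,1,2) retry=(0,0,1)
15 | T3 LOAD | counter=13 r=(11,9,13) succ=(2,1,2) retry=(0,0,1)
16 | T3 CAS | counter=14 r=(11,9,13) succ=(2,1,3) retry=(0,0,1)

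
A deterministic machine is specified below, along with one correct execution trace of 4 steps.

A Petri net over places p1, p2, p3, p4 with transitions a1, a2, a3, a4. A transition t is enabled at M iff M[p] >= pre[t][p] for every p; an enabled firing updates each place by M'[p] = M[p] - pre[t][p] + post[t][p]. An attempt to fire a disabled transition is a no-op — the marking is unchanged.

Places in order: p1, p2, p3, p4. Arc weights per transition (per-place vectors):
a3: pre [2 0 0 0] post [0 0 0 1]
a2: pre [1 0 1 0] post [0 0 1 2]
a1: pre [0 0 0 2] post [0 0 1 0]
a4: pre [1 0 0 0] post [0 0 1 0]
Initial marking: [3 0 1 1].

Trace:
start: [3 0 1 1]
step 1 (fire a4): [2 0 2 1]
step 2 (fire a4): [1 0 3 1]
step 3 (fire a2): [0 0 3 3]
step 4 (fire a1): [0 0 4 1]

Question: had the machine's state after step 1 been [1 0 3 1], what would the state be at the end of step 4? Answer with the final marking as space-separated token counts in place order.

state after step 1 := [1 0 3 1]
step 2 (fire a4): [0 0 4 1]
step 3 (fire a2): [0 0 4 1]
step 4 (fire a1): [0 0 4 1]

0 0 4 1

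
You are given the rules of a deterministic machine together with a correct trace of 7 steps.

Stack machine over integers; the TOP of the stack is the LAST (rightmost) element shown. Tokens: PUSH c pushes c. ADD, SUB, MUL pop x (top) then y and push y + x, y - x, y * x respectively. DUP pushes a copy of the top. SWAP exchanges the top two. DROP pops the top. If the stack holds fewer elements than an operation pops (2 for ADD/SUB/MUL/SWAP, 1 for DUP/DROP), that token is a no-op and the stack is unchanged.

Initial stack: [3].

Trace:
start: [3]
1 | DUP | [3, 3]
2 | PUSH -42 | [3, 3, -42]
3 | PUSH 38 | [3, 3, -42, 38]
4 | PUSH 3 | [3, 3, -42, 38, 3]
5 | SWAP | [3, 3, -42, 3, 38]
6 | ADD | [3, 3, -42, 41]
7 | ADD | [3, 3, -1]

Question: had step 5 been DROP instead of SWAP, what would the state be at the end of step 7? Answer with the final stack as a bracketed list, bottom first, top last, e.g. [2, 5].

[3, -1]

(re-executing from step 5 with the substitution; state before step 5: [3, 3, -42, 38, 3])
5 | DROP | [3, 3, -42, 38]
6 | ADD | [3, 3, -4]
7 | ADD | [3, -1]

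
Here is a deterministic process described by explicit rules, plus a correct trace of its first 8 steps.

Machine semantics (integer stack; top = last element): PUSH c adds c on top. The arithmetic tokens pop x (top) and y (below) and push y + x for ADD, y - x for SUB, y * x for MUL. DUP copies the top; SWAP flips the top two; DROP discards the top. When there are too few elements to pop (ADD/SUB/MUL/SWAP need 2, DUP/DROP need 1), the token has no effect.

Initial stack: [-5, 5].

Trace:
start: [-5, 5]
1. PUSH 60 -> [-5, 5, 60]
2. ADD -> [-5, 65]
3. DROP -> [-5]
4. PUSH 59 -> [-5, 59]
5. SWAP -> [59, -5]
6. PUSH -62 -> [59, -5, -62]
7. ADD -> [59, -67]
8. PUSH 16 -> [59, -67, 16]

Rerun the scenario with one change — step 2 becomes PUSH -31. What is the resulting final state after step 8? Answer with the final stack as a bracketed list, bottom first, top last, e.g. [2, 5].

[-5, 5, 59, -2, 16]

(re-executing from step 2 with the substitution; state before step 2: [-5, 5, 60])
2. PUSH -31 -> [-5, 5, 60, -31]
3. DROP -> [-5, 5, 60]
4. PUSH 59 -> [-5, 5, 60, 59]
5. SWAP -> [-5, 5, 59, 60]
6. PUSH -62 -> [-5, 5, 59, 60, -62]
7. ADD -> [-5, 5, 59, -2]
8. PUSH 16 -> [-5, 5, 59, -2, 16]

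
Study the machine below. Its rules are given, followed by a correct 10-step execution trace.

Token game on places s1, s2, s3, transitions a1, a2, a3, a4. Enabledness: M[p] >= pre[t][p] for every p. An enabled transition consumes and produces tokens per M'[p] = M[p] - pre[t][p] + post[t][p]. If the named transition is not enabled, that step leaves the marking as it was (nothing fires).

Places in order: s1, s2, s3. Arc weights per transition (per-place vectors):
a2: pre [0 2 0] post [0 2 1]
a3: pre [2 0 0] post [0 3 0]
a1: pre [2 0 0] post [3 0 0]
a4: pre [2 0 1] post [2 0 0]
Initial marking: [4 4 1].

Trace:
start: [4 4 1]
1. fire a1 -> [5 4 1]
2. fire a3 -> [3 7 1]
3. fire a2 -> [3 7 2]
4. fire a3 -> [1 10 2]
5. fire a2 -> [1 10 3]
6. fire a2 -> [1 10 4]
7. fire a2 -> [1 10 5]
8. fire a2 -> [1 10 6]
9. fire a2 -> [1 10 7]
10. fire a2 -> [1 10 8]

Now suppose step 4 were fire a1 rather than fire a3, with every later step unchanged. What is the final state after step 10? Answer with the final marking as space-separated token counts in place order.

4 7 8

(re-executing from step 4 with the substitution; state before step 4: [3 7 2])
4. fire a1 -> [4 7 2]
5. fire a2 -> [4 7 3]
6. fire a2 -> [4 7 4]
7. fire a2 -> [4 7 5]
8. fire a2 -> [4 7 6]
9. fire a2 -> [4 7 7]
10. fire a2 -> [4 7 8]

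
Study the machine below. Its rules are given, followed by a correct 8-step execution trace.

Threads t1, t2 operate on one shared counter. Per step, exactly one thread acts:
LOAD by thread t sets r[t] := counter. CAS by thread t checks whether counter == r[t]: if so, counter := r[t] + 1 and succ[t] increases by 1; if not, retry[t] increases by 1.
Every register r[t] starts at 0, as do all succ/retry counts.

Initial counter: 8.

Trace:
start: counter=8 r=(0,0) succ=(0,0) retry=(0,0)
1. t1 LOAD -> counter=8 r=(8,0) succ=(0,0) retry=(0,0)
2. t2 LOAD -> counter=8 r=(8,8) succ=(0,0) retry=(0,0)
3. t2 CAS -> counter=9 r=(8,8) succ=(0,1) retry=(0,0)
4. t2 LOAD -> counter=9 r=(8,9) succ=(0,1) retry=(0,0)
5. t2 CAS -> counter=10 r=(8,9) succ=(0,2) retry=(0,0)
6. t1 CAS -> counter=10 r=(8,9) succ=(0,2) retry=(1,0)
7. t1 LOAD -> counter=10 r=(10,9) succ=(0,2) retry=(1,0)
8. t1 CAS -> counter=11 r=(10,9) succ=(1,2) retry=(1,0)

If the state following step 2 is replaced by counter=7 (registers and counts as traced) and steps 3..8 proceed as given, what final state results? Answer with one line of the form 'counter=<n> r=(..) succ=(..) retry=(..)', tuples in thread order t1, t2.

state after step 2 := counter=7 r=(8,8) succ=(0,0) retry=(0,0)
3. t2 CAS -> counter=7 r=(8,8) succ=(0,0) retry=(0,1)
4. t2 LOAD -> counter=7 r=(8,7) succ=(0,0) retry=(0,1)
5. t2 CAS -> counter=8 r=(8,7) succ=(0,1) retry=(0,1)
6. t1 CAS -> counter=9 r=(8,7) succ=(1,1) retry=(0,1)
7. t1 LOAD -> counter=9 r=(9,7) succ=(1,1) retry=(0,1)
8. t1 CAS -> counter=10 r=(9,7) succ=(2,1) retry=(0,1)

counter=10 r=(9,7) succ=(2,1) retry=(0,1)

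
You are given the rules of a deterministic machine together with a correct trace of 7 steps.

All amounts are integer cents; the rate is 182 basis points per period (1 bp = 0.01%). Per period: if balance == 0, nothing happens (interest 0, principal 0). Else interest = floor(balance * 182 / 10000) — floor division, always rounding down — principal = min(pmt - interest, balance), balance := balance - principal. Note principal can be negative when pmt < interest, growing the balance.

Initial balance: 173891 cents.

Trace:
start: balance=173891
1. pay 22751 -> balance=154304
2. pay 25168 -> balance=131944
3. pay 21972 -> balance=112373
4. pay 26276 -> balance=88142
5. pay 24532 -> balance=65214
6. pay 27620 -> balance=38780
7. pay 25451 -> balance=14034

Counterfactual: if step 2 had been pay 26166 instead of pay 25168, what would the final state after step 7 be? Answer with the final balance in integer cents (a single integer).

12942

(re-executing from step 2 with the substitution; state before step 2: balance=154304)
2. pay 26166 -> balance=130946
3. pay 21972 -> balance=111357
4. pay 26276 -> balance=87107
5. pay 24532 -> balance=64160
6. pay 27620 -> balance=37707
7. pay 25451 -> balance=12942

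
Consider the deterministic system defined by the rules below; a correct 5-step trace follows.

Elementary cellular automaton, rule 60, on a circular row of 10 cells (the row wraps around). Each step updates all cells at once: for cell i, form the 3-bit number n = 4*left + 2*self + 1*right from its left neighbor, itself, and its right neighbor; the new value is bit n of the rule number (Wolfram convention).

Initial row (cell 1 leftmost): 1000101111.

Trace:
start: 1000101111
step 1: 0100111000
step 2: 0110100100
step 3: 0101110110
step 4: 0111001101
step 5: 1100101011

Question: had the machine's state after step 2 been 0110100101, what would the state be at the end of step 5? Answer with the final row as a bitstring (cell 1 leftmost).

state after step 2 := 0110100101
step 3: 1101110111
step 4: 0011001100
step 5: 0010101010

0010101010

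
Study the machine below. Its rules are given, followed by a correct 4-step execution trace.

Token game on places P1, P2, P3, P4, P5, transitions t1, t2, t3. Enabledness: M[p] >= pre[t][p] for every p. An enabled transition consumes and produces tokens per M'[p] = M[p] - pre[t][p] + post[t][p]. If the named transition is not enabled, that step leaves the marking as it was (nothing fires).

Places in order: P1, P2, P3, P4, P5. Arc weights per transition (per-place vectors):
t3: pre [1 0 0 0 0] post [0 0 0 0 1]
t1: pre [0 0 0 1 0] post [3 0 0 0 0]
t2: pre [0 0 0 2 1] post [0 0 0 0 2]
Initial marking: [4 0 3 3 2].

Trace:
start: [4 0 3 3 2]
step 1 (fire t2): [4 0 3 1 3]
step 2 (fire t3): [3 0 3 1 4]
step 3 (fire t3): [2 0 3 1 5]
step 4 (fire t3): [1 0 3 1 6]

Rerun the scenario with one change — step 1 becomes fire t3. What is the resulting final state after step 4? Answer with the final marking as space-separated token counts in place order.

0 0 3 3 6

(re-executing from step 1 with the substitution; state before step 1: [4 0 3 3 2])
step 1 (fire t3): [3 0 3 3 3]
step 2 (fire t3): [2 0 3 3 4]
step 3 (fire t3): [1 0 3 3 5]
step 4 (fire t3): [0 0 3 3 6]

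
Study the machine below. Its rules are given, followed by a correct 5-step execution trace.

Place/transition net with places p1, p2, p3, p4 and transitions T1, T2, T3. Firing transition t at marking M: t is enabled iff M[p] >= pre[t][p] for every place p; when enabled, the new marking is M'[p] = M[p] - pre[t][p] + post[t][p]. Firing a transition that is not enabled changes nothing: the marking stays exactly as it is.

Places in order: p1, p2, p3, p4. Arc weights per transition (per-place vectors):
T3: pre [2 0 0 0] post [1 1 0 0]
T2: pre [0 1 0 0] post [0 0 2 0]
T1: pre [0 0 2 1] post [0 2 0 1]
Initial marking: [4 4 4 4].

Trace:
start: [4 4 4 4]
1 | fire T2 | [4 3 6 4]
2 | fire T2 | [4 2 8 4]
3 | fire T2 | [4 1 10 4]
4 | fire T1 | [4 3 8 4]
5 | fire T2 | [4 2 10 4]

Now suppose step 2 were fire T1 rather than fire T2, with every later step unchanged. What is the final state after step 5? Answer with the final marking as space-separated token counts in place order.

4 5 6 4

(re-executing from step 2 with the substitution; state before step 2: [4 3 6 4])
2 | fire T1 | [4 5 4 4]
3 | fire T2 | [4 4 6 4]
4 | fire T1 | [4 6 4 4]
5 | fire T2 | [4 5 6 4]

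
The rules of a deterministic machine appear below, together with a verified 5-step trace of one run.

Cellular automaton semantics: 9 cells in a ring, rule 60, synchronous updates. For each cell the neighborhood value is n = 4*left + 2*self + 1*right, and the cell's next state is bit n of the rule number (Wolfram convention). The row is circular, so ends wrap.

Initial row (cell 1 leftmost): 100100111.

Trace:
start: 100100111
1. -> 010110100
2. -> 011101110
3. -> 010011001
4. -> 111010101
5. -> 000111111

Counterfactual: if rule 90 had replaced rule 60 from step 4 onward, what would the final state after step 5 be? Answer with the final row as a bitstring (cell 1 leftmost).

011000011

(re-executing steps 4..5 under rule 90; state before step 4: 010011001)
4. -> 001111110
5. -> 011000011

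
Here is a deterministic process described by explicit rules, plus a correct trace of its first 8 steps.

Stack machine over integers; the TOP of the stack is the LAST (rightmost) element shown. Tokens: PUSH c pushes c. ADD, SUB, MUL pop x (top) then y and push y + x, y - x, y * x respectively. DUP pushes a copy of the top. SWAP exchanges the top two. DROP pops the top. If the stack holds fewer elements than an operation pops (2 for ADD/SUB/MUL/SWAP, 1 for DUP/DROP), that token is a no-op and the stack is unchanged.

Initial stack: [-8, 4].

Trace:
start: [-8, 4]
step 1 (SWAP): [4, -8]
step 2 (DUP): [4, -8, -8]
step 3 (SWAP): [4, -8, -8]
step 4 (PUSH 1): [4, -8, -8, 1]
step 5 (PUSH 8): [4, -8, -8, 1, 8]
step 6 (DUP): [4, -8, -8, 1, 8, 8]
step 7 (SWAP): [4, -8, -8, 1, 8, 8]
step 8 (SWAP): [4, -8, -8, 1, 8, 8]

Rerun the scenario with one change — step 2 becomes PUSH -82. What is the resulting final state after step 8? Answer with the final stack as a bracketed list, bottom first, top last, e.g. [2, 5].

[4, -82, -8, 1, 8, 8]

(re-executing from step 2 with the substitution; state before step 2: [4, -8])
step 2 (PUSH -82): [4, -8, -82]
step 3 (SWAP): [4, -82, -8]
step 4 (PUSH 1): [4, -82, -8, 1]
step 5 (PUSH 8): [4, -82, -8, 1, 8]
step 6 (DUP): [4, -82, -8, 1, 8, 8]
step 7 (SWAP): [4, -82, -8, 1, 8, 8]
step 8 (SWAP): [4, -82, -8, 1, 8, 8]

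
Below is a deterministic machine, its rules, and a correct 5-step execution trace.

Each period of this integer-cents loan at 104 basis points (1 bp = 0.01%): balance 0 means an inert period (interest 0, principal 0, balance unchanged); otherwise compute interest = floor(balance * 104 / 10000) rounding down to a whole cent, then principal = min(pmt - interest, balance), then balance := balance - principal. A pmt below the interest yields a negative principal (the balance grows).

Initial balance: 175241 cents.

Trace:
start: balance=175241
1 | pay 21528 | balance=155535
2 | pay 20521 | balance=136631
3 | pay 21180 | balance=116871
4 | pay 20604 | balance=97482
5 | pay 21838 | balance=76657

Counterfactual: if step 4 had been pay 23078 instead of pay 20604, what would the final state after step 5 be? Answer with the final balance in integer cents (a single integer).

74158

(re-executing from step 4 with the substitution; state before step 4: balance=116871)
4 | pay 23078 | balance=95008
5 | pay 21838 | balance=74158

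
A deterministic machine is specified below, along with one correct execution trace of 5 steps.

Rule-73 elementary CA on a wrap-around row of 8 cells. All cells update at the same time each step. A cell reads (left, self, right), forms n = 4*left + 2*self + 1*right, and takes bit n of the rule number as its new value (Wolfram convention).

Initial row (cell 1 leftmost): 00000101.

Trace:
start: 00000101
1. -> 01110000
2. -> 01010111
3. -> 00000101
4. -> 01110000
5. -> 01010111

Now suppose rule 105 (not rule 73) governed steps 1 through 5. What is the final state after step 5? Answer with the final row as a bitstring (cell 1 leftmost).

(re-executing steps 1..5 under rule 105; state before step 1: 00000101)
1. -> 01110010
2. -> 01010000
3. -> 00100111
4. -> 00000101
5. -> 01110010

01110010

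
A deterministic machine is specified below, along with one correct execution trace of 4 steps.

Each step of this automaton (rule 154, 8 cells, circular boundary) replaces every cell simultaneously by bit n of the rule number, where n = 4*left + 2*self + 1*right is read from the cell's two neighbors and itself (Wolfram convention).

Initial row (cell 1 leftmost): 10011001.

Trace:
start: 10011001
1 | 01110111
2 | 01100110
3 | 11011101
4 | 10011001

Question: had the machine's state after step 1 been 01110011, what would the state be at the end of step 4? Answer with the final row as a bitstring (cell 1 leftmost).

state after step 1 := 01110011
2 | 01101110
3 | 11001101
4 | 10111001

10111001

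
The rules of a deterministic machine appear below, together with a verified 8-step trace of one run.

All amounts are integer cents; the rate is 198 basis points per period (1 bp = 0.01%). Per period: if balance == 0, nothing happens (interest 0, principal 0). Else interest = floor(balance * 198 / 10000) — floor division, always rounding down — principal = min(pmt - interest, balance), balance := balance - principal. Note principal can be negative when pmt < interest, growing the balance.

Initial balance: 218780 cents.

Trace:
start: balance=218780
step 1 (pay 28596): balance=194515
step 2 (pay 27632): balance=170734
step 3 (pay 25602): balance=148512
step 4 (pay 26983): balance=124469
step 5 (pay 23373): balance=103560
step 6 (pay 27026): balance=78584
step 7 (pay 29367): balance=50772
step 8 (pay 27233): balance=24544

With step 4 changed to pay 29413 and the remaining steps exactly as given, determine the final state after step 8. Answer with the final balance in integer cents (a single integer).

(re-executing from step 4 with the substitution; state before step 4: balance=148512)
step 4 (pay 29413): balance=122039
step 5 (pay 23373): balance=101082
step 6 (pay 27026): balance=76057
step 7 (pay 29367): balance=48195
step 8 (pay 27233): balance=21916

21916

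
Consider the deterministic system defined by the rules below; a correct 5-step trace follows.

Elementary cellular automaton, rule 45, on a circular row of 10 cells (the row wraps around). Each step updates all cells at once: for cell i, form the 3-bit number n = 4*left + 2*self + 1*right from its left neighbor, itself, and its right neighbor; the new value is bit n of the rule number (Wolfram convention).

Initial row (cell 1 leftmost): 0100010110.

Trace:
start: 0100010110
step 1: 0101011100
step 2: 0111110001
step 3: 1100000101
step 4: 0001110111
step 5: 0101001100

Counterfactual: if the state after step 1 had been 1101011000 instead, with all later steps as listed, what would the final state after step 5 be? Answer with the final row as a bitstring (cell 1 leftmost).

state after step 1 := 1101011000
step 2: 1011110010
step 3: 1110000011
step 4: 0000111010
step 5: 1110100110

1110100110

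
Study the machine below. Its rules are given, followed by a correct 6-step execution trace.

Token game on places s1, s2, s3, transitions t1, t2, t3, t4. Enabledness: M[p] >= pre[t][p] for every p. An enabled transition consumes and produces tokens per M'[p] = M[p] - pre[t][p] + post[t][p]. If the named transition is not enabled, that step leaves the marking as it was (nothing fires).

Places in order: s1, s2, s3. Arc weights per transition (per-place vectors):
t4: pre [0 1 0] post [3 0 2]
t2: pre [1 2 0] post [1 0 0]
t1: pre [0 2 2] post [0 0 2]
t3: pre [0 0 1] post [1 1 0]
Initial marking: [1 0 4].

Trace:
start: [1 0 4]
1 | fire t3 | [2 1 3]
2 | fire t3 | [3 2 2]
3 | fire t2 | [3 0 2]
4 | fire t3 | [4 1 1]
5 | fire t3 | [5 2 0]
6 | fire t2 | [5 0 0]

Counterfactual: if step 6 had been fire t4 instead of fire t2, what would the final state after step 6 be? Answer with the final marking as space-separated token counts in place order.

8 1 2

(re-executing from step 6 with the substitution; state before step 6: [5 2 0])
6 | fire t4 | [8 1 2]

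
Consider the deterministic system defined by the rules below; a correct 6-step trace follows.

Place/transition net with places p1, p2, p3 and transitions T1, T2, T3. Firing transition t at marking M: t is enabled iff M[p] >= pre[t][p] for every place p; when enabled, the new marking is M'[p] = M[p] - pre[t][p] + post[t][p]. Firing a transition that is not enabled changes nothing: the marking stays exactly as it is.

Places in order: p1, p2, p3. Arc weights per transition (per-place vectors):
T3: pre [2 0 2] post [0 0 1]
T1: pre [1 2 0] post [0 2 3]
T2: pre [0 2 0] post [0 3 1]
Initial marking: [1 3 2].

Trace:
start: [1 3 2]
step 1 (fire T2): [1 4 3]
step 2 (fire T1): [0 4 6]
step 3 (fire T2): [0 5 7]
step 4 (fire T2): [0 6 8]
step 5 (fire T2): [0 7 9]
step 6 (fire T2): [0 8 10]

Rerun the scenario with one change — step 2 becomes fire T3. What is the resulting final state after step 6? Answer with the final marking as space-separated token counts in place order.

1 8 7

(re-executing from step 2 with the substitution; state before step 2: [1 4 3])
step 2 (fire T3): [1 4 3]
step 3 (fire T2): [1 5 4]
step 4 (fire T2): [1 6 5]
step 5 (fire T2): [1 7 6]
step 6 (fire T2): [1 8 7]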